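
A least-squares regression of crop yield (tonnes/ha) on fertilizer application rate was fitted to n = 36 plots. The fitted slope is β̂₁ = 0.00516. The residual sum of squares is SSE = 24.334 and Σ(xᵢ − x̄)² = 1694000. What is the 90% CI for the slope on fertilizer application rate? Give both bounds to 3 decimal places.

(0.004, 0.006)

MSE = SSE/(n − 2) = 24.334/34 = 0.715706.
SE(β̂₁) = √(MSE/Sₓₓ) = √(0.715706/1694000) = 0.000649996.
df = n − 2 = 34.
t* = t_{0.05, 34} = 1.690924.
Margin = t* × SE = 1.690924 × 0.000649996 = 0.00110.
CI: 0.00516 ± 0.00110 → (0.004, 0.006).
With 90% confidence, each one-unit increase in fertilizer application rate is associated with a change of between 0.004 and 0.006 tonnes/ha in crop yield.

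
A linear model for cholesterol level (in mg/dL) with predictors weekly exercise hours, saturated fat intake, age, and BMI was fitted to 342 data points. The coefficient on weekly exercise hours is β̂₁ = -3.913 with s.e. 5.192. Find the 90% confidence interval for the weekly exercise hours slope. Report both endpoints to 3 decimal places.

df = n − k − 1 = 342 − 4 − 1 = 337.
t* = t_{0.05, 337} = 1.649388.
Margin = t* × SE = 1.649388 × 5.192 = 8.56362.
CI: -3.913 ± 8.56362 → (-12.477, 4.651).
With 90% confidence, each one-unit increase in weekly exercise hours is associated with a change of between -12.477 and 4.651 mg/dL in cholesterol level, holding the other predictors fixed.

(-12.477, 4.651)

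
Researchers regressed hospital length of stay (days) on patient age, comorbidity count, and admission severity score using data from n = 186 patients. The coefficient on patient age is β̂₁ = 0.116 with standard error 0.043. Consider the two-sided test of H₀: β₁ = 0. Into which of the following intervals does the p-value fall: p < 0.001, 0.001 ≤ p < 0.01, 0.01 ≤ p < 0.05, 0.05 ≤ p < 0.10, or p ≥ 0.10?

t = 0.116 / 0.043 = 2.698.
df = n − k − 1 = 186 − 3 − 1 = 182.
Two-sided p = 2·P(T_{182} > |t|) ≈ 0.0076.
So 0.001 ≤ p < 0.01.

0.001 ≤ p < 0.01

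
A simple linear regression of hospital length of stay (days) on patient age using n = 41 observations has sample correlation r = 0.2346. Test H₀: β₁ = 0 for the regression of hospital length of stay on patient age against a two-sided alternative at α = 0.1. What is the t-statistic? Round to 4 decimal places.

t = r·√(n − 2)/√(1 − r²) = 0.2346·√39/√0.944963 = 1.5071.
df = n − 2 = 39.
Two-sided p ≈ 0.1398, which is ≥ 0.1, so fail to reject H₀.
The data do not give significant evidence of a linear association between patient age and hospital length of stay.

t = 1.5071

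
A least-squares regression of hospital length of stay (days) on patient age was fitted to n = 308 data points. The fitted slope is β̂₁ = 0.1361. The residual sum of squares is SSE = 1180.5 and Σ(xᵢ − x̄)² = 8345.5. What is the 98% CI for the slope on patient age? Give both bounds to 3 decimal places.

(0.086, 0.186)

MSE = SSE/(n − 2) = 1180.5/306 = 3.85784.
SE(β̂₁) = √(MSE/Sₓₓ) = √(3.85784/8345.5) = 0.0215004.
df = n − 2 = 306.
t* = t_{0.01, 306} = 2.338596.
Margin = t* × SE = 2.338596 × 0.0215004 = 0.05028.
CI: 0.1361 ± 0.05028 → (0.086, 0.186).
With 98% confidence, each one-unit increase in patient age is associated with a change of between 0.086 and 0.186 days in hospital length of stay.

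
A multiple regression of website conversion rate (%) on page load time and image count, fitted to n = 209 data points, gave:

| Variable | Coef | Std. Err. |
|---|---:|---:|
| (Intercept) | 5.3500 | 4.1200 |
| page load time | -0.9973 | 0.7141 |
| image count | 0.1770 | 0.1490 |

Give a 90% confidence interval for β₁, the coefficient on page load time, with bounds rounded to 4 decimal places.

Read off: b = -0.9973, SE = 0.7141 for page load time.
df = n − k − 1 = 209 − 2 − 1 = 206.
t* = t_{0.05, 206} = 1.652284.
Margin = t* × SE = 1.652284 × 0.7141 = 1.179896.
CI: -0.9973 ± 1.179896 → (-2.1772, 0.1826).

(-2.1772, 0.1826)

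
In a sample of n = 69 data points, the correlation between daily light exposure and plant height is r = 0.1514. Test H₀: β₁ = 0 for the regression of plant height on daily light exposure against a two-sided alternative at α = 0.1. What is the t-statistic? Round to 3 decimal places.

t = 1.254

t = r·√(n − 2)/√(1 − r²) = 0.1514·√67/√0.977078 = 1.254.
df = n − 2 = 67.
Two-sided p ≈ 0.2143, which is ≥ 0.1, so fail to reject H₀.
The data do not give significant evidence of a linear association between daily light exposure and plant height.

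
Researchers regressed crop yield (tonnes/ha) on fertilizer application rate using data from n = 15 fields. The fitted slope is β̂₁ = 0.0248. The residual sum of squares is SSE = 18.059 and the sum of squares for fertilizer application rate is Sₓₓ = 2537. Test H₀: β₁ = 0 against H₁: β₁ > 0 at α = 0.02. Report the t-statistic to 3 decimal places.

MSE = SSE/(n − 2) = 18.059/13 = 1.38915.
SE(β̂₁) = √(MSE/Sₓₓ) = √(1.38915/2537) = 0.0234.
t = 0.0248 / 0.0234 = 1.060.
df = n − 2 = 13.
One-sided p ≈ 0.1543, which is ≥ 0.02, so fail to reject H₀.
The data do not give significant evidence that the true slope on fertilizer application rate is positive.

t = 1.060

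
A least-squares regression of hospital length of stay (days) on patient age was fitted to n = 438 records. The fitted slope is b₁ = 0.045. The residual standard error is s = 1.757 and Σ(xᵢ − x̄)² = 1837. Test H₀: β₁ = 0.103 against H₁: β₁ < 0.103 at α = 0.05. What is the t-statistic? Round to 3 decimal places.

SE(b₁) = s/√Sₓₓ = 1.757/√1837 = 0.0409937.
t = (0.045 − 0.103) / 0.0409937 = -1.415.
df = n − 2 = 436.
One-sided p ≈ 0.0789, which is ≥ 0.05, so fail to reject H₀.
The data do not give significant evidence that the true slope on patient age is below 0.103 days per unit.

t = -1.415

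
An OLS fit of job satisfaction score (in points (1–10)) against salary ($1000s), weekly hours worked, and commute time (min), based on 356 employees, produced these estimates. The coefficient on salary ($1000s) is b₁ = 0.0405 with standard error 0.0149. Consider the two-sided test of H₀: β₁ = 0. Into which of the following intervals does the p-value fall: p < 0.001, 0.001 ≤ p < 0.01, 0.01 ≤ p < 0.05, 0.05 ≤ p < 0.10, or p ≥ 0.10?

0.001 ≤ p < 0.01

t = 0.0405 / 0.0149 = 2.718.
df = n − k − 1 = 356 − 3 − 1 = 352.
Two-sided p = 2·P(T_{352} > |t|) ≈ 0.0069.
So 0.001 ≤ p < 0.01.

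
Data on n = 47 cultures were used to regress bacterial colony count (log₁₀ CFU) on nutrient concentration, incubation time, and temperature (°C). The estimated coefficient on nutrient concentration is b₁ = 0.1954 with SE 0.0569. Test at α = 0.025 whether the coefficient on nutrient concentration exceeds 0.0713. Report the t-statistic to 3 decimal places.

t = 2.181

H₀: β₁ = 0.0713 vs H₁: β₁ > 0.0713.
t = (b₁ − β₁⁰)/SE = (0.1954 − 0.0713) / 0.0569 = 2.181.
df = n − k − 1 = 47 − 3 − 1 = 43.
One-sided p ≈ 0.0173, which is < 0.025, so reject H₀.
There is evidence that the true slope on nutrient concentration exceeds 0.0713 log₁₀ CFU per unit, holding the other predictors fixed.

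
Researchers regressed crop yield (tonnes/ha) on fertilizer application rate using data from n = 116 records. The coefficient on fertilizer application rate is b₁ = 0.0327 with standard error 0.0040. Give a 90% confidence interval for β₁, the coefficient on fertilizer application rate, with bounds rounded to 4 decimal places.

df = n − 2 = 116 − 2 = 114.
t* = t_{0.05, 114} = 1.65833.
Margin = t* × SE = 1.65833 × 0.0040 = 0.006633.
CI: 0.0327 ± 0.006633 → (0.0261, 0.0393).
With 90% confidence, each one-unit increase in fertilizer application rate is associated with a change of between 0.0261 and 0.0393 tonnes/ha in crop yield.

(0.0261, 0.0393)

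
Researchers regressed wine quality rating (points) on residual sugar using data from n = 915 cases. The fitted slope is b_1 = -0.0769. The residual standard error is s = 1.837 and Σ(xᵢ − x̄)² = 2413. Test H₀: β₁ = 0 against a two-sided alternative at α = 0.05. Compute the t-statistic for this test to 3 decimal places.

SE(b_1) = s/√Sₓₓ = 1.837/√2413 = 0.0373965.
t = -0.0769 / 0.0373965 = -2.056.
df = n − 2 = 913.
Two-sided p ≈ 0.0400, which is < 0.05, so reject H₀.
There is evidence that residual sugar is associated with wine quality rating.

t = -2.056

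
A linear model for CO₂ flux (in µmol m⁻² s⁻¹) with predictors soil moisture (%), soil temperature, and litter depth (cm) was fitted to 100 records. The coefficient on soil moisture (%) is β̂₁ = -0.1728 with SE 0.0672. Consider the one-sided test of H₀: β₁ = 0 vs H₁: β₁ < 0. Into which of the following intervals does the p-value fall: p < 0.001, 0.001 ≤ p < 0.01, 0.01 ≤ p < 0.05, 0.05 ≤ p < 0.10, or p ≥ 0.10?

t = -0.1728 / 0.0672 = -2.571.
df = n − k − 1 = 100 − 3 − 1 = 96.
One-sided p = P(T_{96} < t) ≈ 0.0058.
So 0.001 ≤ p < 0.01.

0.001 ≤ p < 0.01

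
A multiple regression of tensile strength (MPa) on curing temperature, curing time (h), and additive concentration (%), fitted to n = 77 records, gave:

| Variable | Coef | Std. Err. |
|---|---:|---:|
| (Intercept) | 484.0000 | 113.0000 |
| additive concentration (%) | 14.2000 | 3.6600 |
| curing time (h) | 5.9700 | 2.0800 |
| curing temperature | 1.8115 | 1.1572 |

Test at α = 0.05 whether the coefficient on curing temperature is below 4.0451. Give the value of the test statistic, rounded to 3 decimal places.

t = -1.930

Read off: b = 1.8115, SE = 1.1572 for curing temperature.
H₀: β₁ = 4.0451 vs H₁: β₁ < 4.0451.
t = (1.8115 − 4.0451) / 1.1572 = -1.930.
df = n − k − 1 = 77 − 3 − 1 = 73.
One-sided p ≈ 0.0287, which is < 0.05, so reject H₀.
There is evidence that the true slope on curing temperature is below 4.0451 MPa per unit, holding the other predictors fixed.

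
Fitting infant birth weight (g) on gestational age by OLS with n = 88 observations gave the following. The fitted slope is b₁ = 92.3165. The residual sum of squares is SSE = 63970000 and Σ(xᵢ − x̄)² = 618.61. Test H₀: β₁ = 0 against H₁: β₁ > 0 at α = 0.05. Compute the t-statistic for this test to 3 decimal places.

t = 2.662

MSE = SSE/(n − 2) = 63970000/86 = 743837.
SE(b₁) = √(MSE/Sₓₓ) = √(743837/618.61) = 34.6761.
t = 92.3165 / 34.6761 = 2.662.
df = n − 2 = 86.
One-sided p ≈ 0.0046, which is < 0.05, so reject H₀.
There is evidence that the true slope on gestational age is positive.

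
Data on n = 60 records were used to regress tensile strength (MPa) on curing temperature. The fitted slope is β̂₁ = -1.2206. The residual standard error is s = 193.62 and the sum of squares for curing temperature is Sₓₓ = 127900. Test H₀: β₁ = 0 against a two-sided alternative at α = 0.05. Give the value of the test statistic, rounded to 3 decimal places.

t = -2.255

SE(β̂₁) = s/√Sₓₓ = 193.62/√127900 = 0.541396.
t = -1.2206 / 0.541396 = -2.255.
df = n − 2 = 58.
Two-sided p ≈ 0.0280, which is < 0.05, so reject H₀.
There is evidence that curing temperature is associated with tensile strength.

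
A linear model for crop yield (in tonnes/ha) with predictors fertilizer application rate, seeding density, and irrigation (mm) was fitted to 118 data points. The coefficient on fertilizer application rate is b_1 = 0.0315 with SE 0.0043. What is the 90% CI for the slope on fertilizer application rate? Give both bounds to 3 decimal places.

df = n − k − 1 = 118 − 3 − 1 = 114.
t* = t_{0.05, 114} = 1.65833.
Margin = t* × SE = 1.65833 × 0.0043 = 0.00713.
CI: 0.0315 ± 0.00713 → (0.024, 0.039).
With 90% confidence, each one-unit increase in fertilizer application rate is associated with a change of between 0.024 and 0.039 tonnes/ha in crop yield, holding the other predictors fixed.

(0.024, 0.039)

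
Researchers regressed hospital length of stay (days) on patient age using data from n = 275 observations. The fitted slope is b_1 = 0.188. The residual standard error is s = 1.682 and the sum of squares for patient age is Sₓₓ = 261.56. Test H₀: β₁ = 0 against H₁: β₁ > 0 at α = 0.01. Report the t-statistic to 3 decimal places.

t = 1.808

SE(b_1) = s/√Sₓₓ = 1.682/√261.56 = 0.104002.
t = 0.188 / 0.104002 = 1.808.
df = n − 2 = 273.
One-sided p ≈ 0.0359, which is ≥ 0.01, so fail to reject H₀.
The data do not give significant evidence that the true slope on patient age is positive.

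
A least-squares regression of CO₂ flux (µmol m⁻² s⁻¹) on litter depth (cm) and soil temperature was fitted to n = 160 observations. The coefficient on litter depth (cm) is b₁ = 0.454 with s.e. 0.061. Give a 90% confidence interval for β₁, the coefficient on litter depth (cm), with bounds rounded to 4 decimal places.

df = n − k − 1 = 160 − 2 − 1 = 157.
t* = t_{0.05, 157} = 1.654617.
Margin = t* × SE = 1.654617 × 0.061 = 0.100932.
CI: 0.454 ± 0.100932 → (0.3531, 0.5549).
With 90% confidence, each one-unit increase in litter depth (cm) is associated with a change of between 0.3531 and 0.5549 µmol m⁻² s⁻¹ in CO₂ flux, holding the other predictors fixed.

(0.3531, 0.5549)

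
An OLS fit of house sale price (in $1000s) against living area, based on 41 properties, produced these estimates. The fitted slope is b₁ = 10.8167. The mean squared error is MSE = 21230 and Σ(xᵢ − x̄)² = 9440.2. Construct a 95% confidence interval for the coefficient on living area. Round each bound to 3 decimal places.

(7.783, 13.850)

SE(b₁) = √(MSE/Sₓₓ) = √(21230/9440.2) = 1.49963.
df = n − 2 = 39.
t* = t_{0.025, 39} = 2.022691.
Margin = t* × SE = 2.022691 × 1.49963 = 3.03329.
CI: 10.8167 ± 3.03329 → (7.783, 13.850).
With 95% confidence, each one-unit increase in living area is associated with a change of between 7.783 and 13.850 $1000s in house sale price.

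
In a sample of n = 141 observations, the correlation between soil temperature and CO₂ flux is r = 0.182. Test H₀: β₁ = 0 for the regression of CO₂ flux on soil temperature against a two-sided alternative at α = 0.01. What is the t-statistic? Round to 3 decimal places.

t = 2.182

t = r·√(n − 2)/√(1 − r²) = 0.182·√139/√0.966876 = 2.182.
df = n − 2 = 139.
Two-sided p ≈ 0.0308, which is ≥ 0.01, so fail to reject H₀.
The data do not give significant evidence of a linear association between soil temperature and CO₂ flux.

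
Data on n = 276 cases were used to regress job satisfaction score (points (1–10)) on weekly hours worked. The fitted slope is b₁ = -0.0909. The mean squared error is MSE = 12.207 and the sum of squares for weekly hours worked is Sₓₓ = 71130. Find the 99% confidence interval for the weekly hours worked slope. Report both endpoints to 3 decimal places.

SE(b₁) = √(MSE/Sₓₓ) = √(12.207/71130) = 0.0131002.
df = n − 2 = 274.
t* = t_{0.005, 274} = 2.593891.
Margin = t* × SE = 2.593891 × 0.0131002 = 0.03398.
CI: -0.0909 ± 0.03398 → (-0.125, -0.057).
With 99% confidence, each one-unit increase in weekly hours worked is associated with a change of between -0.125 and -0.057 points (1–10) in job satisfaction score.

(-0.125, -0.057)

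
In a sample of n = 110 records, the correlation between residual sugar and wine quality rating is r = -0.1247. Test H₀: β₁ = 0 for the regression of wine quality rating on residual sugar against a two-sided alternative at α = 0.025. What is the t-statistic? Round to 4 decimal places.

t = -1.3061

t = r·√(n − 2)/√(1 − r²) = -0.1247·√108/√0.98445 = -1.3061.
df = n − 2 = 108.
Two-sided p ≈ 0.1943, which is ≥ 0.025, so fail to reject H₀.
The data do not give significant evidence of a linear association between residual sugar and wine quality rating.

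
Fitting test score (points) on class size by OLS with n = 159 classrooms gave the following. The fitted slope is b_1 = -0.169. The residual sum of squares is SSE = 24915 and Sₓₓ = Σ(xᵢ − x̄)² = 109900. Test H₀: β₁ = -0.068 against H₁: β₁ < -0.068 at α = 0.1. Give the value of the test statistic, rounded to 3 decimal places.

t = -2.658

MSE = SSE/(n − 2) = 24915/157 = 158.694.
SE(b_1) = √(MSE/Sₓₓ) = √(158.694/109900) = 0.0379998.
t = (-0.169 − (-0.068)) / 0.0379998 = -2.658.
df = n − 2 = 157.
One-sided p ≈ 0.0043, which is < 0.1, so reject H₀.
There is evidence that the true slope on class size is below -0.068 points per unit.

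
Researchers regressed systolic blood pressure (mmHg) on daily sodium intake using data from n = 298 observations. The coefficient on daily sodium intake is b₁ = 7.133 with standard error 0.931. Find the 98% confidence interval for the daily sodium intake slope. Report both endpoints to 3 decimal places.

(4.955, 9.311)

df = n − 2 = 298 − 2 = 296.
t* = t_{0.01, 296} = 2.339012.
Margin = t* × SE = 2.339012 × 0.931 = 2.17762.
CI: 7.133 ± 2.17762 → (4.955, 9.311).
With 98% confidence, each one-unit increase in daily sodium intake is associated with a change of between 4.955 and 9.311 mmHg in systolic blood pressure.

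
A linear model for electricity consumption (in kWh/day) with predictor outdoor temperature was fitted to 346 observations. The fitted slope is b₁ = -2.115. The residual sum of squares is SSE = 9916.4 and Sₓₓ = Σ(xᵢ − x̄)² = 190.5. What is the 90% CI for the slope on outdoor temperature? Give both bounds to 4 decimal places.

(-2.7566, -1.4734)

MSE = SSE/(n − 2) = 9916.4/344 = 28.8267.
SE(b₁) = √(MSE/Sₓₓ) = √(28.8267/190.5) = 0.389001.
df = n − 2 = 344.
t* = t_{0.05, 344} = 1.649295.
Margin = t* × SE = 1.649295 × 0.389001 = 0.641577.
CI: -2.115 ± 0.641577 → (-2.7566, -1.4734).
With 90% confidence, each one-unit increase in outdoor temperature is associated with a change of between -2.7566 and -1.4734 kWh/day in electricity consumption.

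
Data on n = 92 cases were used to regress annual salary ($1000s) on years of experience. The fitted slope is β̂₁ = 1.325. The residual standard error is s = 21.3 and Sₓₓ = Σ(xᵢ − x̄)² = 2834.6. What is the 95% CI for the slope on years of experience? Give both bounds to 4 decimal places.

SE(β̂₁) = s/√Sₓₓ = 21.3/√2834.6 = 0.400068.
df = n − 2 = 90.
t* = t_{0.025, 90} = 1.986675.
Margin = t* × SE = 1.986675 × 0.400068 = 0.794805.
CI: 1.325 ± 0.794805 → (0.5302, 2.1198).
With 95% confidence, each one-unit increase in years of experience is associated with a change of between 0.5302 and 2.1198 $1000s in annual salary.

(0.5302, 2.1198)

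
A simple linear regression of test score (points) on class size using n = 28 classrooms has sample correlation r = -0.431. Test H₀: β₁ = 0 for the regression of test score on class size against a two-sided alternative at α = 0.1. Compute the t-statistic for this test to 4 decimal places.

t = -2.4355

t = r·√(n − 2)/√(1 − r²) = -0.431·√26/√0.814239 = -2.4355.
df = n − 2 = 26.
Two-sided p ≈ 0.0220, which is < 0.1, so reject H₀.
There is evidence of a linear association between class size and test score.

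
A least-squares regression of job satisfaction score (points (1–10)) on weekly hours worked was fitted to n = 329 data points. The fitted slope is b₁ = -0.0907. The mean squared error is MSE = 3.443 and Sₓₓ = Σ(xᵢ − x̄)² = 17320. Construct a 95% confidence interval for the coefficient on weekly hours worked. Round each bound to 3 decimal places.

(-0.118, -0.063)

SE(b₁) = √(MSE/Sₓₓ) = √(3.443/17320) = 0.0140992.
df = n − 2 = 327.
t* = t_{0.025, 327} = 1.967245.
Margin = t* × SE = 1.967245 × 0.0140992 = 0.02774.
CI: -0.0907 ± 0.02774 → (-0.118, -0.063).
With 95% confidence, each one-unit increase in weekly hours worked is associated with a change of between -0.118 and -0.063 points (1–10) in job satisfaction score.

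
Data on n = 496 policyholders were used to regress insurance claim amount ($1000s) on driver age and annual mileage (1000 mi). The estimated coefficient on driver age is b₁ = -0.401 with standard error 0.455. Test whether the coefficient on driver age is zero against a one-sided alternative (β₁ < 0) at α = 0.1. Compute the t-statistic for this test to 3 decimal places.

t = -0.881

H₀: β₁ = 0 vs H₁: β₁ < 0.
t = (b₁ − β₁⁰)/SE = -0.401 / 0.455 = -0.881.
df = n − k − 1 = 496 − 2 − 1 = 493.
One-sided p ≈ 0.1893, which is ≥ 0.1, so fail to reject H₀.
The data do not give significant evidence that the true slope on driver age is negative, holding the other predictors fixed.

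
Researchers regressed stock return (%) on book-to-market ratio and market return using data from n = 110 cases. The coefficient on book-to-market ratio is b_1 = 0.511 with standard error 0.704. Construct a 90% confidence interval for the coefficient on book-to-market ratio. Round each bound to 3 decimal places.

df = n − k − 1 = 110 − 2 − 1 = 107.
t* = t_{0.05, 107} = 1.659219.
Margin = t* × SE = 1.659219 × 0.704 = 1.16809.
CI: 0.511 ± 1.16809 → (-0.657, 1.679).
With 90% confidence, each one-unit increase in book-to-market ratio is associated with a change of between -0.657 and 1.679 % in stock return, holding the other predictors fixed.

(-0.657, 1.679)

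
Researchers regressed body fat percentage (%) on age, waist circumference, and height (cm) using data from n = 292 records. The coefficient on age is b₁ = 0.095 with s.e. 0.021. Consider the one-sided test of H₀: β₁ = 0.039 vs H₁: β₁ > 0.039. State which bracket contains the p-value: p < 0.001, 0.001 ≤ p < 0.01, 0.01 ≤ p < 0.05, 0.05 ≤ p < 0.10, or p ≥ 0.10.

0.001 ≤ p < 0.01

t = (0.095 − 0.039) / 0.021 = 2.667.
df = n − k − 1 = 292 − 3 − 1 = 288.
One-sided p = P(T_{288} > t) ≈ 0.0040.
So 0.001 ≤ p < 0.01.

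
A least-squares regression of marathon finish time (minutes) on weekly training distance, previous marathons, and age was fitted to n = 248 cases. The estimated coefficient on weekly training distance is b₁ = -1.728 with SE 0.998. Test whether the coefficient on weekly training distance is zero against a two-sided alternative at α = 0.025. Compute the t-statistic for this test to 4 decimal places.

H₀: β₁ = 0 vs H₁: β₁ ≠ 0.
t = (b₁ − β₁⁰)/SE = -1.728 / 0.998 = -1.7315.
df = n − k − 1 = 248 − 3 − 1 = 244.
Two-sided p ≈ 0.0846, which is ≥ 0.025, so fail to reject H₀.
The data do not give significant evidence of an association between weekly training distance and marathon finish time, after adjusting for the other predictors.

t = -1.7315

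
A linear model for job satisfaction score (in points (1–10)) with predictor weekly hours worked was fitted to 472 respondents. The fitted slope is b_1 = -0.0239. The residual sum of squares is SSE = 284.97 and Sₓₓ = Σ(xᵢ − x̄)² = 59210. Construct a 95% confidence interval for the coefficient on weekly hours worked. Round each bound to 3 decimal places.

MSE = SSE/(n − 2) = 284.97/470 = 0.606319.
SE(b_1) = √(MSE/Sₓₓ) = √(0.606319/59210) = 0.00320002.
df = n − 2 = 470.
t* = t_{0.025, 470} = 1.965024.
Margin = t* × SE = 1.965024 × 0.00320002 = 0.00629.
CI: -0.0239 ± 0.00629 → (-0.030, -0.018).
With 95% confidence, each one-unit increase in weekly hours worked is associated with a change of between -0.030 and -0.018 points (1–10) in job satisfaction score.

(-0.030, -0.018)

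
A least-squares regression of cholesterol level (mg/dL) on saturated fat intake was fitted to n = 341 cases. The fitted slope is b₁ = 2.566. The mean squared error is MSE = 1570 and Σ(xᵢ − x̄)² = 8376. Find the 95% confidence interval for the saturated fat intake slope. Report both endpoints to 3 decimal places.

SE(b₁) = √(MSE/Sₓₓ) = √(1570/8376) = 0.432944.
df = n − 2 = 339.
t* = t_{0.025, 339} = 1.966986.
Margin = t* × SE = 1.966986 × 0.432944 = 0.85159.
CI: 2.566 ± 0.85159 → (1.714, 3.418).
With 95% confidence, each one-unit increase in saturated fat intake is associated with a change of between 1.714 and 3.418 mg/dL in cholesterol level.

(1.714, 3.418)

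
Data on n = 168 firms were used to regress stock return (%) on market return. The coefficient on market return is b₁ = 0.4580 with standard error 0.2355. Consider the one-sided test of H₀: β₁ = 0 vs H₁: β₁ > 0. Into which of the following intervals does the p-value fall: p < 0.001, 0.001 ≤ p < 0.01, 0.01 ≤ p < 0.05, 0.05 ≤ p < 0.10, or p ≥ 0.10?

0.01 ≤ p < 0.05

t = 0.4580 / 0.2355 = 1.945.
df = n − 2 = 168 − 2 = 166.
One-sided p = P(T_{166} > t) ≈ 0.0267.
So 0.01 ≤ p < 0.05.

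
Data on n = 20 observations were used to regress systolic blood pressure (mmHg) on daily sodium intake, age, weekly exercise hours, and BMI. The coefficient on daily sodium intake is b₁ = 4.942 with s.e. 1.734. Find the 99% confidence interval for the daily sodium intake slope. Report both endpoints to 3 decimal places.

(-0.168, 10.052)

df = n − k − 1 = 20 − 4 − 1 = 15.
t* = t_{0.005, 15} = 2.946713.
Margin = t* × SE = 2.946713 × 1.734 = 5.10960.
CI: 4.942 ± 5.10960 → (-0.168, 10.052).
With 99% confidence, each one-unit increase in daily sodium intake is associated with a change of between -0.168 and 10.052 mmHg in systolic blood pressure, holding the other predictors fixed.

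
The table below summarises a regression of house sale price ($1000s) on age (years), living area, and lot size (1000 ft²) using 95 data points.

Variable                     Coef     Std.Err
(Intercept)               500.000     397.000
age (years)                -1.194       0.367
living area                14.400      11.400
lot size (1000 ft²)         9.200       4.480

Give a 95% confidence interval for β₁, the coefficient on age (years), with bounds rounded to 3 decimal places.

(-1.923, -0.465)

Read off: b = -1.194, SE = 0.367 for age (years).
df = n − k − 1 = 95 − 3 − 1 = 91.
t* = t_{0.025, 91} = 1.986377.
Margin = t* × SE = 1.986377 × 0.367 = 0.72900.
CI: -1.194 ± 0.72900 → (-1.923, -0.465).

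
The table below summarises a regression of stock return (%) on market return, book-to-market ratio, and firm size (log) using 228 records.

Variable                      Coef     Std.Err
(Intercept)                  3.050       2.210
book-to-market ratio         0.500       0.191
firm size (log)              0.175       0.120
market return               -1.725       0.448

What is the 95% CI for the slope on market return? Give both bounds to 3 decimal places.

(-2.608, -0.842)

Read off: b = -1.725, SE = 0.448 for market return.
df = n − k − 1 = 228 − 3 − 1 = 224.
t* = t_{0.025, 224} = 1.970611.
Margin = t* × SE = 1.970611 × 0.448 = 0.88283.
CI: -1.725 ± 0.88283 → (-2.608, -0.842).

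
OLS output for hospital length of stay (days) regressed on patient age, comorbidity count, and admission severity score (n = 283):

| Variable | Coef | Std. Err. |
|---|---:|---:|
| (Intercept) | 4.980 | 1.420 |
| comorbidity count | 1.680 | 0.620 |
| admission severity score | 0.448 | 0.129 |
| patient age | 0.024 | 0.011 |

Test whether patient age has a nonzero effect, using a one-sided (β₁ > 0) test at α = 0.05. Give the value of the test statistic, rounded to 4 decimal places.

t = 2.1818

Read off: b = 0.024, SE = 0.011 for patient age.
H₀: β₁ = 0 vs H₁: β₁ > 0.
t = 0.024 / 0.011 = 2.1818.
df = n − k − 1 = 283 − 3 − 1 = 279.
One-sided p ≈ 0.0150, which is < 0.05, so reject H₀.
There is evidence that the true slope on patient age is positive, holding the other predictors fixed.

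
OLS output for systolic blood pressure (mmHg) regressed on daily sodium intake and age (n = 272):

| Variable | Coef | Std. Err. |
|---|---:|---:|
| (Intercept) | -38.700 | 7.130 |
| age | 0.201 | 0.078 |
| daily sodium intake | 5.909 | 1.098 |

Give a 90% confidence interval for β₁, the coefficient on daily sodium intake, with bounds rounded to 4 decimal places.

Read off: b = 5.909, SE = 1.098 for daily sodium intake.
df = n − k − 1 = 272 − 2 − 1 = 269.
t* = t_{0.05, 269} = 1.650538.
Margin = t* × SE = 1.650538 × 1.098 = 1.812291.
CI: 5.909 ± 1.812291 → (4.0967, 7.7213).

(4.0967, 7.7213)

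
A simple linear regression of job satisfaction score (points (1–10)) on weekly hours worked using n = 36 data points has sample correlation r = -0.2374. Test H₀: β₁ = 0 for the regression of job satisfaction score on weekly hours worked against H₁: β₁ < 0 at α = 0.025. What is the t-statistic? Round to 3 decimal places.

t = -1.425

t = r·√(n − 2)/√(1 − r²) = -0.2374·√34/√0.943641 = -1.425.
df = n − 2 = 34.
One-sided p ≈ 0.0816, which is ≥ 0.025, so fail to reject H₀.
The data do not give significant evidence of a linear association between weekly hours worked and job satisfaction score.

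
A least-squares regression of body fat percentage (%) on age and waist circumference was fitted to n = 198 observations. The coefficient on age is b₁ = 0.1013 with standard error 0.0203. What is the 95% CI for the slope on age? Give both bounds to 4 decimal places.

df = n − k − 1 = 198 − 2 − 1 = 195.
t* = t_{0.025, 195} = 1.972204.
Margin = t* × SE = 1.972204 × 0.0203 = 0.040036.
CI: 0.1013 ± 0.040036 → (0.0613, 0.1413).
With 95% confidence, each one-unit increase in age is associated with a change of between 0.0613 and 0.1413 % in body fat percentage, holding the other predictors fixed.

(0.0613, 0.1413)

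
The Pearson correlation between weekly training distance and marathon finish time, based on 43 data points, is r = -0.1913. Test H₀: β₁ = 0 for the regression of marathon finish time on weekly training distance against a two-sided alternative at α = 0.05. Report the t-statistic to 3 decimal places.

t = -1.248

t = r·√(n − 2)/√(1 − r²) = -0.1913·√41/√0.963404 = -1.248.
df = n − 2 = 41.
Two-sided p ≈ 0.2191, which is ≥ 0.05, so fail to reject H₀.
The data do not give significant evidence of a linear association between weekly training distance and marathon finish time.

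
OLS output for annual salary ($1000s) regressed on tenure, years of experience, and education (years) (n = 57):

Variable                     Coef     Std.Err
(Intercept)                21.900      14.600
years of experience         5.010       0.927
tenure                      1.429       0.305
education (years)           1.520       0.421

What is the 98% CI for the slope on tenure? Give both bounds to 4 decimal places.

(0.6974, 2.1606)

Read off: b = 1.429, SE = 0.305 for tenure.
df = n − k − 1 = 57 − 3 − 1 = 53.
t* = t_{0.01, 53} = 2.39879.
Margin = t* × SE = 2.39879 × 0.305 = 0.731631.
CI: 1.429 ± 0.731631 → (0.6974, 2.1606).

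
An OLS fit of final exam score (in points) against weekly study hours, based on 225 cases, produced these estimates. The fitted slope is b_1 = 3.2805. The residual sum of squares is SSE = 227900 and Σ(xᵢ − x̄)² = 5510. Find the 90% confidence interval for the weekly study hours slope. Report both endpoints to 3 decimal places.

(2.569, 3.992)

MSE = SSE/(n − 2) = 227900/223 = 1021.97.
SE(b_1) = √(MSE/Sₓₓ) = √(1021.97/5510) = 0.430669.
df = n − 2 = 223.
t* = t_{0.05, 223} = 1.651715.
Margin = t* × SE = 1.651715 × 0.430669 = 0.71134.
CI: 3.2805 ± 0.71134 → (2.569, 3.992).
With 90% confidence, each one-unit increase in weekly study hours is associated with a change of between 2.569 and 3.992 points in final exam score.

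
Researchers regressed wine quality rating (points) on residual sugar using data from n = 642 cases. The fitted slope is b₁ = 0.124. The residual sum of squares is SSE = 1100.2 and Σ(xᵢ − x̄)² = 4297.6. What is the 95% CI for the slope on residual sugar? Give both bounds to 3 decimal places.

(0.085, 0.163)

MSE = SSE/(n − 2) = 1100.2/640 = 1.71906.
SE(b₁) = √(MSE/Sₓₓ) = √(1.71906/4297.6) = 0.0200001.
df = n − 2 = 640.
t* = t_{0.025, 640} = 1.963678.
Margin = t* × SE = 1.963678 × 0.0200001 = 0.03927.
CI: 0.124 ± 0.03927 → (0.085, 0.163).
With 95% confidence, each one-unit increase in residual sugar is associated with a change of between 0.085 and 0.163 points in wine quality rating.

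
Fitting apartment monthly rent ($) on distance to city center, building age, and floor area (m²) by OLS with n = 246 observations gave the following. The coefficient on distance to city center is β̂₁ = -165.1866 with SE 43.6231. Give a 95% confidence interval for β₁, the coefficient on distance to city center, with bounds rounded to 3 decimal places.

(-251.116, -79.257)

df = n − k − 1 = 246 − 3 − 1 = 242.
t* = t_{0.025, 242} = 1.969815.
Margin = t* × SE = 1.969815 × 43.6231 = 85.92944.
CI: -165.1866 ± 85.92944 → (-251.116, -79.257).
With 95% confidence, each one-unit increase in distance to city center is associated with a change of between -251.116 and -79.257 $ in apartment monthly rent, holding the other predictors fixed.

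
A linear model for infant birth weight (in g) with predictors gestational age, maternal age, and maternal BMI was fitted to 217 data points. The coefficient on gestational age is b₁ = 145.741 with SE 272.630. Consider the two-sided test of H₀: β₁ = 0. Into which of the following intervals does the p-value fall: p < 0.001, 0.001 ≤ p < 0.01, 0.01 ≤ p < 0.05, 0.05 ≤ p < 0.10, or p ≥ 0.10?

t = 145.741 / 272.630 = 0.535.
df = n − k − 1 = 217 − 3 − 1 = 213.
Two-sided p = 2·P(T_{213} > |t|) ≈ 0.5935.
So p ≥ 0.10.

p ≥ 0.10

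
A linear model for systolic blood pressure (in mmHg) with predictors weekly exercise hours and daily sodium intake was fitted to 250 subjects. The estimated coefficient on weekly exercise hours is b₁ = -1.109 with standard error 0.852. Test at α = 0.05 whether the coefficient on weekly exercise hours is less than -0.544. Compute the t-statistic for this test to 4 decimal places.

H₀: β₁ = -0.544 vs H₁: β₁ < -0.544.
t = (b₁ − β₁⁰)/SE = (-1.109 − (-0.544)) / 0.852 = -0.6631.
df = n − k − 1 = 250 − 2 − 1 = 247.
One-sided p ≈ 0.2539, which is ≥ 0.05, so fail to reject H₀.
The data do not give significant evidence that the true slope on weekly exercise hours is below -0.544 mmHg per unit, holding the other predictors fixed.

t = -0.6631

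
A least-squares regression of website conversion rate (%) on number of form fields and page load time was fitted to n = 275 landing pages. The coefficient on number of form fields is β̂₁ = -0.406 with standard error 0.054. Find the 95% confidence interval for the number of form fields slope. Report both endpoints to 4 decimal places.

(-0.5123, -0.2997)

df = n − k − 1 = 275 − 2 − 1 = 272.
t* = t_{0.025, 272} = 1.968724.
Margin = t* × SE = 1.968724 × 0.054 = 0.106311.
CI: -0.406 ± 0.106311 → (-0.5123, -0.2997).
With 95% confidence, each one-unit increase in number of form fields is associated with a change of between -0.5123 and -0.2997 % in website conversion rate, holding the other predictors fixed.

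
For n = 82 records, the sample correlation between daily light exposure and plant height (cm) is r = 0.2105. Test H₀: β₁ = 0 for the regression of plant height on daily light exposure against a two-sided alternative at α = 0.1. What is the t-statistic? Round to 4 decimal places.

t = 1.9259

t = r·√(n − 2)/√(1 − r²) = 0.2105·√80/√0.95569 = 1.9259.
df = n − 2 = 80.
Two-sided p ≈ 0.0577, which is < 0.1, so reject H₀.
There is evidence of a linear association between daily light exposure and plant height.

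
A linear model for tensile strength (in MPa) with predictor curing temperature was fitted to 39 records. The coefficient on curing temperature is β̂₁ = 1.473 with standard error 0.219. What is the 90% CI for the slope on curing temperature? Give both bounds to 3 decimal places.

(1.104, 1.842)

df = n − 2 = 39 − 2 = 37.
t* = t_{0.05, 37} = 1.687094.
Margin = t* × SE = 1.687094 × 0.219 = 0.36947.
CI: 1.473 ± 0.36947 → (1.104, 1.842).
With 90% confidence, each one-unit increase in curing temperature is associated with a change of between 1.104 and 1.842 MPa in tensile strength.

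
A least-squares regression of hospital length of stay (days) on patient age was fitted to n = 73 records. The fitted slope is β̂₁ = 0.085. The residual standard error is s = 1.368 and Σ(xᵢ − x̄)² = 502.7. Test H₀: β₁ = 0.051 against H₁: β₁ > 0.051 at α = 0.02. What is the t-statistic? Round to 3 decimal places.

t = 0.557

SE(β̂₁) = s/√Sₓₓ = 1.368/√502.7 = 0.0610143.
t = (0.085 − 0.051) / 0.0610143 = 0.557.
df = n − 2 = 71.
One-sided p ≈ 0.2896, which is ≥ 0.02, so fail to reject H₀.
The data do not give significant evidence that the true slope on patient age exceeds 0.051 days per unit.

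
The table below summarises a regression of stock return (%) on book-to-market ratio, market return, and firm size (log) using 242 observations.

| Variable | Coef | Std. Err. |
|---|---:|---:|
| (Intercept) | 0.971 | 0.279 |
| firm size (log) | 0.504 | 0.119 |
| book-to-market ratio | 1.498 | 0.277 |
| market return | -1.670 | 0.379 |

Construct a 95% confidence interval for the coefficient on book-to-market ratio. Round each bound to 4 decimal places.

Read off: b = 1.498, SE = 0.277 for book-to-market ratio.
df = n − k − 1 = 242 − 3 − 1 = 238.
t* = t_{0.025, 238} = 1.969982.
Margin = t* × SE = 1.969982 × 0.277 = 0.545685.
CI: 1.498 ± 0.545685 → (0.9523, 2.0437).

(0.9523, 2.0437)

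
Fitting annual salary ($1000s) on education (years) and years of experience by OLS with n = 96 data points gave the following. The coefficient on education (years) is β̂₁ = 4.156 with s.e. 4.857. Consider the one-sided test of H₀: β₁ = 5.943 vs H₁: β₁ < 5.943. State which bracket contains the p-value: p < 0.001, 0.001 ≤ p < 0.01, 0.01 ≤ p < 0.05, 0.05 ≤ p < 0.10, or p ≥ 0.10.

t = (4.156 − 5.943) / 4.857 = -0.368.
df = n − k − 1 = 96 − 2 − 1 = 93.
One-sided p = P(T_{93} < t) ≈ 0.3569.
So p ≥ 0.10.

p ≥ 0.10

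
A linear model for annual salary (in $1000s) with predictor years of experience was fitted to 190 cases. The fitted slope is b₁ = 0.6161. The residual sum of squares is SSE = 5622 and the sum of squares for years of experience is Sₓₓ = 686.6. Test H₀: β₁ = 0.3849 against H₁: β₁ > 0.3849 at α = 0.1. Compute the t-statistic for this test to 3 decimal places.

t = 1.108

MSE = SSE/(n − 2) = 5622/188 = 29.9043.
SE(b₁) = √(MSE/Sₓₓ) = √(29.9043/686.6) = 0.208696.
t = (0.6161 − 0.3849) / 0.208696 = 1.108.
df = n − 2 = 188.
One-sided p ≈ 0.1347, which is ≥ 0.1, so fail to reject H₀.
The data do not give significant evidence that the true slope on years of experience exceeds 0.3849 $1000s per unit.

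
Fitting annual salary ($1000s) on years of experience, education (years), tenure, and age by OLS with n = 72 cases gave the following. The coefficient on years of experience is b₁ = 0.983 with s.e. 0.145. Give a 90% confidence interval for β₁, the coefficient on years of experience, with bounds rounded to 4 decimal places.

df = n − k − 1 = 72 − 4 − 1 = 67.
t* = t_{0.05, 67} = 1.667916.
Margin = t* × SE = 1.667916 × 0.145 = 0.241848.
CI: 0.983 ± 0.241848 → (0.7412, 1.2248).
With 90% confidence, each one-unit increase in years of experience is associated with a change of between 0.7412 and 1.2248 $1000s in annual salary, holding the other predictors fixed.

(0.7412, 1.2248)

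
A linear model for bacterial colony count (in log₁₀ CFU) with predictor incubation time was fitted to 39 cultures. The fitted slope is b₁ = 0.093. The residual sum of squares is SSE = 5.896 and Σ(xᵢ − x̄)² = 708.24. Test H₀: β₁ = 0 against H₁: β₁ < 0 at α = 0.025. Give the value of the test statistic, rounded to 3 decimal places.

t = 6.200

MSE = SSE/(n − 2) = 5.896/37 = 0.159351.
SE(b₁) = √(MSE/Sₓₓ) = √(0.159351/708.24) = 0.0149999.
t = 0.093 / 0.0149999 = 6.200.
df = n − 2 = 37.
One-sided p ≈ 1.0000, which is ≥ 0.025, so fail to reject H₀.
The data do not give significant evidence that the true slope on incubation time is negative.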